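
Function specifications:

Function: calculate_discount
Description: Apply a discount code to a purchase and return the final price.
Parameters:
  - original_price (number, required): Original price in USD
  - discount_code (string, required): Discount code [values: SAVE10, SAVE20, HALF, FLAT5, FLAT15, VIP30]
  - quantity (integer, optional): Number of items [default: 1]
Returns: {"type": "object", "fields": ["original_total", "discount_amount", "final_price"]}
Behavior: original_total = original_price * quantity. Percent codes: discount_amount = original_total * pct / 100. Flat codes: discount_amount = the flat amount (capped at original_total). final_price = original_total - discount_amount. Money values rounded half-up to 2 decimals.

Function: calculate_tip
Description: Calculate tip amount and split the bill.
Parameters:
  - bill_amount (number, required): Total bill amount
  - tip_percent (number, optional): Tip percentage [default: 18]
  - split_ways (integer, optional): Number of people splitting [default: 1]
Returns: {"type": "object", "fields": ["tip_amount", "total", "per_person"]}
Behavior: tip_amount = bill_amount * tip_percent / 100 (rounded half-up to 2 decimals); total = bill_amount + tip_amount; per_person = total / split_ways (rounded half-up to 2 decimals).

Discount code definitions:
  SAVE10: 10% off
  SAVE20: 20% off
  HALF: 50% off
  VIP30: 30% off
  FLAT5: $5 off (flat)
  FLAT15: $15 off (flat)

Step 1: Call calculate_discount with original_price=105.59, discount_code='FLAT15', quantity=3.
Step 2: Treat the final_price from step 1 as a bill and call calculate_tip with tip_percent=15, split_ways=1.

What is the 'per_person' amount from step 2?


Step 1: calculate_discount(original_price=105.59, discount_code=FLAT15, quantity=3)
  original_total = 105.59 * 3 = 316.77
  FLAT15 = $15 flat: discount_amount = min(15.00, 316.77) = 15.00
  final_price = 316.77 - 15.00 = 301.77
  -> final_price = 301.77
Step 2: calculate_tip(bill_amount=301.77, tip_percent=15, split_ways=1)
  tip_amount = 301.77 * 15/100 = 45.2655 -> 45.27
  total = 301.77 + 45.27 = 347.04
  per_person = 347.04 / 1 = 347.04 -> 347.04
  -> per_person = 347.04
$347.04


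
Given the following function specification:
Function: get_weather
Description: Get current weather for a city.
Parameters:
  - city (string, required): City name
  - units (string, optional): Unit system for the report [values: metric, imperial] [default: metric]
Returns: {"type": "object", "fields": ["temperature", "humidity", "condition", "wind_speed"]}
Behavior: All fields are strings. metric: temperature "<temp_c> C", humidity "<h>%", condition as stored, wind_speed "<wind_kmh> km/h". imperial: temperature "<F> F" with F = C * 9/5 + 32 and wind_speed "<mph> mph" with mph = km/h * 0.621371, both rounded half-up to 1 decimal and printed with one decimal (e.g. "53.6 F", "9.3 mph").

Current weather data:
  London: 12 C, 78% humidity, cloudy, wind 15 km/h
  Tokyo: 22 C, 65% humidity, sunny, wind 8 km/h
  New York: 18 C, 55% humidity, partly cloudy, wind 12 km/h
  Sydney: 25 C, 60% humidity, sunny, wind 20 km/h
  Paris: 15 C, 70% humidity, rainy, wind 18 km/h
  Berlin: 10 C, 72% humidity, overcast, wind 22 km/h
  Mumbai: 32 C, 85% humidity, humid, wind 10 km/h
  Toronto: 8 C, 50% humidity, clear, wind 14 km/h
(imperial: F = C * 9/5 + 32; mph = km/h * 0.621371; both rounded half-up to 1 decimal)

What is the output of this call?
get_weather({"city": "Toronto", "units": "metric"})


Toronto record: 8 C, 50%, clear, 14 km/h
metric: report values as stored ('<temp_c> C', '<humidity>%', '<wind_kmh> km/h')
Output:
{"temperature": "8 C", "humidity": "50%", "condition": "clear", "wind_speed": "14 km/h"}


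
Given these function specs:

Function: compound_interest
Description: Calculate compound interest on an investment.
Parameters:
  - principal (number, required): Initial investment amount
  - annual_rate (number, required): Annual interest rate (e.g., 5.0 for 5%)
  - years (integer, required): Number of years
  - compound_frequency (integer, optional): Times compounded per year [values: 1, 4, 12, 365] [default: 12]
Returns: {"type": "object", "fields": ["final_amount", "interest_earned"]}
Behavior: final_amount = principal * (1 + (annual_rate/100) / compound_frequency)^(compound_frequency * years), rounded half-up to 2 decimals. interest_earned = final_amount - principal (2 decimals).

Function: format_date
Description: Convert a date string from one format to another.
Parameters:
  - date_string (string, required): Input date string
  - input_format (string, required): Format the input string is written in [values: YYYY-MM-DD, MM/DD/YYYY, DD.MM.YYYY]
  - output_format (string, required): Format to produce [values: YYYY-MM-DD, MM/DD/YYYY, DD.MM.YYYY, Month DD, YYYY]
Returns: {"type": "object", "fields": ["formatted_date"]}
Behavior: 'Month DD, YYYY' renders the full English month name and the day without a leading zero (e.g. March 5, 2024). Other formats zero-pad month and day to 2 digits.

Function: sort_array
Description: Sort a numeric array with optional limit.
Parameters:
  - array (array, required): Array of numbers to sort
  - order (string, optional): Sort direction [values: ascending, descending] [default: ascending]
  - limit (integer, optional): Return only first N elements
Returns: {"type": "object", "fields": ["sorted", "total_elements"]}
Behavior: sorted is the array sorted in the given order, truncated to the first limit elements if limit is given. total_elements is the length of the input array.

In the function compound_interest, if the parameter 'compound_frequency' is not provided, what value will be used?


The compound_interest spec declares:
  - compound_frequency (integer, optional): Times compounded per year [values: 1, 4, 12, 365] [default: 12]
Default:
12


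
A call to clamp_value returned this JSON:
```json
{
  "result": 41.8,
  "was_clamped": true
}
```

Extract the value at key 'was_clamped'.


true


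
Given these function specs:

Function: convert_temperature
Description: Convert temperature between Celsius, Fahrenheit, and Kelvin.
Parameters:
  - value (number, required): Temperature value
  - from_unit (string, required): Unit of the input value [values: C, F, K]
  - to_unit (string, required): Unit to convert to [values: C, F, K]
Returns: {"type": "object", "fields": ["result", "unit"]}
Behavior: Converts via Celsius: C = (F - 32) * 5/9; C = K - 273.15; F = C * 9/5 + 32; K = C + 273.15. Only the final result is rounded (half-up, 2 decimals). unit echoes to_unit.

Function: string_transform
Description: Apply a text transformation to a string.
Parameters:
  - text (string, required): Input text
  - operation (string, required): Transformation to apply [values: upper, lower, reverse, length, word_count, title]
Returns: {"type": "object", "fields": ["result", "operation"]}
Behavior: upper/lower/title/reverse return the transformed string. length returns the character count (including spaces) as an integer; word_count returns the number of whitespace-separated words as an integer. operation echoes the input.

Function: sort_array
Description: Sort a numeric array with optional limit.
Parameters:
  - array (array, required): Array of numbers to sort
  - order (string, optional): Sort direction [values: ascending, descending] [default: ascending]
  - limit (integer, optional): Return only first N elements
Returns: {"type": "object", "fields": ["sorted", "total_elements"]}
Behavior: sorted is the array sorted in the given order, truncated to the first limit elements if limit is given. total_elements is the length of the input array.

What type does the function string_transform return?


The string_transform spec declares Returns: {"type": "object", "fields": ["result", "operation"]}
Type:
object


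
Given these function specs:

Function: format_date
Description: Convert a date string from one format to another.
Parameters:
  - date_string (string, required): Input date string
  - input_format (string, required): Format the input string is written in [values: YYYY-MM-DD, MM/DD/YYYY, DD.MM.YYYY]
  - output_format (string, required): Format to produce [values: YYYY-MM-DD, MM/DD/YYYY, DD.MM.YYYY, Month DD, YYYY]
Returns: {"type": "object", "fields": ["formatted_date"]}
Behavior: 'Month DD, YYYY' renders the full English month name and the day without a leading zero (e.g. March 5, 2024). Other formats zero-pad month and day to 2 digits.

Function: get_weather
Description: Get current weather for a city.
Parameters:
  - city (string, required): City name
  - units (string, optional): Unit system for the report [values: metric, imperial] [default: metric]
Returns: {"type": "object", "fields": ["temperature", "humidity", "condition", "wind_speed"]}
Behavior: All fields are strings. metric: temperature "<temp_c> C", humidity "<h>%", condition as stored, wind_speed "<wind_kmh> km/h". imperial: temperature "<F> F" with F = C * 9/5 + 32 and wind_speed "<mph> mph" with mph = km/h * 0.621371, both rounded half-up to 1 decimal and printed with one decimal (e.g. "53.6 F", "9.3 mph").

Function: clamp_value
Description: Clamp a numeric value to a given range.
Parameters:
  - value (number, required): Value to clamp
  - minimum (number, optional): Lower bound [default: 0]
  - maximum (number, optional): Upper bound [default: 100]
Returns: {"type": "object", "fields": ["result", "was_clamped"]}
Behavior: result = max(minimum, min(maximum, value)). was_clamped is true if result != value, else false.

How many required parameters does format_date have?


Parameters of format_date: date_string (required), input_format (required), output_format (required)
Required count:
3


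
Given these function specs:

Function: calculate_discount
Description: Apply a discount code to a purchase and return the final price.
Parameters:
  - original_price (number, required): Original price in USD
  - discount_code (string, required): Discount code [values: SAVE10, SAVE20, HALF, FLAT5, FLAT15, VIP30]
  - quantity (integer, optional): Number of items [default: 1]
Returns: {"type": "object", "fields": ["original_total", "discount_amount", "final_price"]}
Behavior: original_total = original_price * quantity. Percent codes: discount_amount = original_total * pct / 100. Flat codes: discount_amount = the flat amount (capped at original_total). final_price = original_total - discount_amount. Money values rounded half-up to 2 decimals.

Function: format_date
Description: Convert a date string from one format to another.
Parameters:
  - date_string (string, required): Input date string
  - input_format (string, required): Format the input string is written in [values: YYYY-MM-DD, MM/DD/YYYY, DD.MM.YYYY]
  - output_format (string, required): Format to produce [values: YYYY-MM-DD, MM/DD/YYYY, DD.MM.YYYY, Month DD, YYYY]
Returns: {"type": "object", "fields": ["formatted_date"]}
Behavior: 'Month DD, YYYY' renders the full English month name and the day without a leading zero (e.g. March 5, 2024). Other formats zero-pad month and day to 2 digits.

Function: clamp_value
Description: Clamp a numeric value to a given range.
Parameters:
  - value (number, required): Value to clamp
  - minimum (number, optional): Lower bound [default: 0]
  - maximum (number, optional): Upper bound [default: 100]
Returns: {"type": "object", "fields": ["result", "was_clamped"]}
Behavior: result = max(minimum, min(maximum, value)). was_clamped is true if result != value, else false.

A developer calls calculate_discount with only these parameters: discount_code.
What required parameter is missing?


Required parameters: original_price, discount_code
Provided: discount_code
Missing: original_price
original_price


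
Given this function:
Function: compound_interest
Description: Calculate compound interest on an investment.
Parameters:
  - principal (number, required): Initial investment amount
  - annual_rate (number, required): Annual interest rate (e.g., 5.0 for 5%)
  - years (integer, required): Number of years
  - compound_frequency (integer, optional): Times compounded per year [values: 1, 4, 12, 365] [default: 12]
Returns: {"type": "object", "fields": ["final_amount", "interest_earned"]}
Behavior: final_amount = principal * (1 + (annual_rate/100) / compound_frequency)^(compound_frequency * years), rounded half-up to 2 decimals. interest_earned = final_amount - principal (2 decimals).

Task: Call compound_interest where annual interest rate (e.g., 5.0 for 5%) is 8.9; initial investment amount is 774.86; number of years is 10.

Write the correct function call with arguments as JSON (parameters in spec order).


Mapping each described value to its parameter name:
  'Annual interest rate (e.g., 5.0 for 5%)' -> annual_rate = 8.9
  'Initial investment amount' -> principal = 774.86
  'Number of years' -> years = 10
compound_interest({"principal": 774.86, "annual_rate": 8.9, "years": 10})


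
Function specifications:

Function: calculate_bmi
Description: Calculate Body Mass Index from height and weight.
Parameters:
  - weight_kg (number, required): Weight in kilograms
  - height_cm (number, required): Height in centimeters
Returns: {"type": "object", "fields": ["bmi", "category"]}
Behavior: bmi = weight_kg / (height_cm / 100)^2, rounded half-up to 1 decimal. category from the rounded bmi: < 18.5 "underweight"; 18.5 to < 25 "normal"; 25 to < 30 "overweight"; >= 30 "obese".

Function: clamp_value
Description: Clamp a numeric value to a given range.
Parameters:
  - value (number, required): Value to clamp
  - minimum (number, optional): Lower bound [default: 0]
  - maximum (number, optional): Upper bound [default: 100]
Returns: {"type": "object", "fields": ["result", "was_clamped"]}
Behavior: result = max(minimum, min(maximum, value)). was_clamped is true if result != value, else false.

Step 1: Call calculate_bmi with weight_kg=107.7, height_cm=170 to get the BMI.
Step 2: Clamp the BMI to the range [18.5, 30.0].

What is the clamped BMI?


Step 1: calculate_bmi(weight_kg=107.7, height_cm=170)
  height_m = 170 / 100 = 1.7
  bmi = 107.7 / 1.7^2 = 107.7 / 2.89 = 37.266436 -> 37.3
  37.3 >= 30 -> obese
  -> bmi = 37.3
Step 2: clamp_value(value=37.3, minimum=18.5, maximum=30.0)
  result = max(18.5, min(30.0, 37.3)) = max(18.5, 30.0) = 30.0
  was_clamped = (30.0 != 37.3) = true
  -> result = 30.0
30.0


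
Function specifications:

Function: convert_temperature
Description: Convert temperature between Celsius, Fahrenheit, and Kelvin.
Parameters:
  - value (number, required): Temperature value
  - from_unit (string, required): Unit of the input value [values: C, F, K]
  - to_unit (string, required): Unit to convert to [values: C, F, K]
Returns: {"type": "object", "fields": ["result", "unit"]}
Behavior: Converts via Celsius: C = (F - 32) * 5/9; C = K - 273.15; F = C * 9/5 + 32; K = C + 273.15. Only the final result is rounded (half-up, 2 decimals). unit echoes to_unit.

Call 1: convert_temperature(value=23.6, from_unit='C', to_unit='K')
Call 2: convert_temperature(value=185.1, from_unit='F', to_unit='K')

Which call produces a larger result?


Call 1:
  Input already in C: 23.6
  To K: 23.6 + 273.15 = 296.75
  Round to 2 decimals: 296.75
  -> 296.75 K
Call 2:
  To C: (185.1 - 32) * 5/9 = 85.055556
  To K: 85.055556 + 273.15 = 358.205556
  Round to 2 decimals: 358.21
  -> 358.21 K
Call 2 (358.21 K)


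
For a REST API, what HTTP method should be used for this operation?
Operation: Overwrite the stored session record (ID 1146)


GET = read, POST = create, PUT = update/replace, DELETE = remove
This operation is an update/replace.
PUT


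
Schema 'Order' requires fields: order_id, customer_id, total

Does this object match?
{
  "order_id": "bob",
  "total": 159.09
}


Checking required fields...
Missing: customer_id
Invalid - missing required field 'customer_id'


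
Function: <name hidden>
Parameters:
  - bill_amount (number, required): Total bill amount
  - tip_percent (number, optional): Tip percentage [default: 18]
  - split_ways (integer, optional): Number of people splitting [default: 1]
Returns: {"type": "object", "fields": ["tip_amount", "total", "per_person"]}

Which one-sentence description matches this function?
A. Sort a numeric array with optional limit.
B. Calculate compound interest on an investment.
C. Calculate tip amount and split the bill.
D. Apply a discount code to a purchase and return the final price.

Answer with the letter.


Parameters bill_amount, tip_percent, split_ways and return ["tip_amount", "total", "per_person"] fit: Calculate tip amount and split the bill.
C


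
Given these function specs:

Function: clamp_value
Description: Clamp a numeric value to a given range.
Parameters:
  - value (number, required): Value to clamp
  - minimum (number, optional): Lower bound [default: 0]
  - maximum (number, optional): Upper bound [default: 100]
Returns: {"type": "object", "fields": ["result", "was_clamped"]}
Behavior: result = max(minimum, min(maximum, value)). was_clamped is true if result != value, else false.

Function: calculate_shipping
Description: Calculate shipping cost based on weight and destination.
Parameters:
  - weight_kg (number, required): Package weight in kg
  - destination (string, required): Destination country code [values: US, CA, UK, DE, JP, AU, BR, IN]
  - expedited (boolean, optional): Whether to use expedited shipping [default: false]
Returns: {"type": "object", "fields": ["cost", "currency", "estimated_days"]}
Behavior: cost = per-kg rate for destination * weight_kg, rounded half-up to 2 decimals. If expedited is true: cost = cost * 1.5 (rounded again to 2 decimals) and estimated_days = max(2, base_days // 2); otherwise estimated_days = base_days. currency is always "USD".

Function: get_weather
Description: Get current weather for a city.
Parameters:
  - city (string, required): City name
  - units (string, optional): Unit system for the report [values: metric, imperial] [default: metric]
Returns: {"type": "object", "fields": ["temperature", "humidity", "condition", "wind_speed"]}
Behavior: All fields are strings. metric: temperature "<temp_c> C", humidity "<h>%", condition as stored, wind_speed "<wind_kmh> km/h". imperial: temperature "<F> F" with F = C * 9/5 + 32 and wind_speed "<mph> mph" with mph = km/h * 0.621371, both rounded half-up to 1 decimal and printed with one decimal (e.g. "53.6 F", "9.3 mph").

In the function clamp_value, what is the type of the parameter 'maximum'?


The clamp_value spec declares:
  - maximum (number, optional): Upper bound [default: 100]
Type:
number


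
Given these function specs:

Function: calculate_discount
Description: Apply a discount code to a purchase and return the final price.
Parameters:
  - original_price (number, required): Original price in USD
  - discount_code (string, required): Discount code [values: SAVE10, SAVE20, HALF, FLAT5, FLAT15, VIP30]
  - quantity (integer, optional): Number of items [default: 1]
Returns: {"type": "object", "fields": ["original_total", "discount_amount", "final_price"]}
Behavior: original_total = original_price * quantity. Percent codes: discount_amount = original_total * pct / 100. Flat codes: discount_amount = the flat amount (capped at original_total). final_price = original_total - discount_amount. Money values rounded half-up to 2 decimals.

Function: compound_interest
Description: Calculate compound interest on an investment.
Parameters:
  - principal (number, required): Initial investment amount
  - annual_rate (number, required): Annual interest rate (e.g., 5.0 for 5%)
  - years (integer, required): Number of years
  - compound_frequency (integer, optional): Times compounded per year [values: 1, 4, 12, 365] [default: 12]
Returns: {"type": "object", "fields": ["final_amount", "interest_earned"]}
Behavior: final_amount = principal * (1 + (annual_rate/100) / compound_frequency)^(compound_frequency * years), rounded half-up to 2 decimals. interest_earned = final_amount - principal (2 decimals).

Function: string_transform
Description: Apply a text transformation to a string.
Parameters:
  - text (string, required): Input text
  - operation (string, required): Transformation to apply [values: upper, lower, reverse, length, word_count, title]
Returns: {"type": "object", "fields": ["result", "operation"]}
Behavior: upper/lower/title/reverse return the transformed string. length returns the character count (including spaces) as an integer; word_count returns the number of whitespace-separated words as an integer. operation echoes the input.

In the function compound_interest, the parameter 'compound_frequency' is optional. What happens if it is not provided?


The compound_interest spec declares:
  - compound_frequency (integer, optional): Times compounded per year [values: 1, 4, 12, 365] [default: 12]
It defaults to 12


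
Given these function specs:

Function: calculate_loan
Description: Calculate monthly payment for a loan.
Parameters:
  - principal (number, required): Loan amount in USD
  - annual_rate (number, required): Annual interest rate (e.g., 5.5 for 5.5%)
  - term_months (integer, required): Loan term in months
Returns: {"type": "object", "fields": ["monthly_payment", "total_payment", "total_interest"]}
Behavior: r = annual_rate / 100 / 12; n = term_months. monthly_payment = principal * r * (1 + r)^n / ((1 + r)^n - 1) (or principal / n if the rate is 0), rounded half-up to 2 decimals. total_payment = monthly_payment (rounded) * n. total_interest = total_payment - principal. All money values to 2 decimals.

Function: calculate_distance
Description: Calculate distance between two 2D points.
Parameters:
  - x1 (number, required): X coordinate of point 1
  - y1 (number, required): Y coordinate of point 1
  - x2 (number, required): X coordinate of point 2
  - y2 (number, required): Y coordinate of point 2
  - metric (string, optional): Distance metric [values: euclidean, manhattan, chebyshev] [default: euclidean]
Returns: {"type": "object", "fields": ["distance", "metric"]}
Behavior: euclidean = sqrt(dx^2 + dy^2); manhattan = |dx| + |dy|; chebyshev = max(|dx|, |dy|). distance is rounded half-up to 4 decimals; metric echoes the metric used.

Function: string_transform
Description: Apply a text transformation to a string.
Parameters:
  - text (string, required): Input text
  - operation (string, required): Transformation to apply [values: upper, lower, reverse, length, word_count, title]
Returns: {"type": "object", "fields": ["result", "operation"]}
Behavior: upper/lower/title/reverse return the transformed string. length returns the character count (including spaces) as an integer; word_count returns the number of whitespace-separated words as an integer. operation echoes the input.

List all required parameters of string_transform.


Parameters of string_transform and their required/optional flag:
  text: required
  operation: required
operation, text


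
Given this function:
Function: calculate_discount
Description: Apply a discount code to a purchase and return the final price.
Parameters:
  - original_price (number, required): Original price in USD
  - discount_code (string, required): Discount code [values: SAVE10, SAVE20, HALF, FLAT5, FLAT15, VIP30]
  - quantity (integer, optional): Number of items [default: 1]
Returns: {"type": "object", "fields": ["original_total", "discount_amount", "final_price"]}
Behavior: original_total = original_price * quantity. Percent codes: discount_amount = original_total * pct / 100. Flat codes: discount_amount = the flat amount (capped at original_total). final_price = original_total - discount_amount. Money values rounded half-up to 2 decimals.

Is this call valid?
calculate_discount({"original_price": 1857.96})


Checking required parameters...
Missing required parameter: discount_code
Invalid - missing required parameter 'discount_code'


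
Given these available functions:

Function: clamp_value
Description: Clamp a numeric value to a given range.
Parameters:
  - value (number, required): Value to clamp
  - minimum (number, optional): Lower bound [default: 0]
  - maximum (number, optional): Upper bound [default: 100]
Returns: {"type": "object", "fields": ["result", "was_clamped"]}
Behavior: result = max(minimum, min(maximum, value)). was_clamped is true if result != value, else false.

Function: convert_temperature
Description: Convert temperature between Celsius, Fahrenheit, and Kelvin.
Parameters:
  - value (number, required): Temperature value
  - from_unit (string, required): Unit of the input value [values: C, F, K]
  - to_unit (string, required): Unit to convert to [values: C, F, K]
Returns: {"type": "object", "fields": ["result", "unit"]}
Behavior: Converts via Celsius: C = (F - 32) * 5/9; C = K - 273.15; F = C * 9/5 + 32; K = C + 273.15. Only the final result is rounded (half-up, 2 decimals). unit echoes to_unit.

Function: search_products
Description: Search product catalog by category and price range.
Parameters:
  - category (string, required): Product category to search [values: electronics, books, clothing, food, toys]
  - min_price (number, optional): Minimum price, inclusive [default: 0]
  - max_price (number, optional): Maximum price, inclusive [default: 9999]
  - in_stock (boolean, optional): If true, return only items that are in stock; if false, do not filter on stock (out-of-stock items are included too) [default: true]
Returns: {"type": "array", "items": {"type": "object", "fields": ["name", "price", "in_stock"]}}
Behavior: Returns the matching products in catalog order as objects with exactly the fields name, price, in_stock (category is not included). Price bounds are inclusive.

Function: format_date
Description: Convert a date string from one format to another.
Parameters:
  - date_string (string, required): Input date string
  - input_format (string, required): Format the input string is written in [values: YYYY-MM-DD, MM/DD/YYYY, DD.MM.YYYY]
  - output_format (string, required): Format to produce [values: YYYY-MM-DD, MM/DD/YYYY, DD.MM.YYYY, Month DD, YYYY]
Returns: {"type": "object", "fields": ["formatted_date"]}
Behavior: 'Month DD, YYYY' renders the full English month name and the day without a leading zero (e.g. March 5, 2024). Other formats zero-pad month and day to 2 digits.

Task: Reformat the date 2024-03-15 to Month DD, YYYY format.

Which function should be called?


The task needs a function whose description is: Convert a date string from one format to another.
format_date


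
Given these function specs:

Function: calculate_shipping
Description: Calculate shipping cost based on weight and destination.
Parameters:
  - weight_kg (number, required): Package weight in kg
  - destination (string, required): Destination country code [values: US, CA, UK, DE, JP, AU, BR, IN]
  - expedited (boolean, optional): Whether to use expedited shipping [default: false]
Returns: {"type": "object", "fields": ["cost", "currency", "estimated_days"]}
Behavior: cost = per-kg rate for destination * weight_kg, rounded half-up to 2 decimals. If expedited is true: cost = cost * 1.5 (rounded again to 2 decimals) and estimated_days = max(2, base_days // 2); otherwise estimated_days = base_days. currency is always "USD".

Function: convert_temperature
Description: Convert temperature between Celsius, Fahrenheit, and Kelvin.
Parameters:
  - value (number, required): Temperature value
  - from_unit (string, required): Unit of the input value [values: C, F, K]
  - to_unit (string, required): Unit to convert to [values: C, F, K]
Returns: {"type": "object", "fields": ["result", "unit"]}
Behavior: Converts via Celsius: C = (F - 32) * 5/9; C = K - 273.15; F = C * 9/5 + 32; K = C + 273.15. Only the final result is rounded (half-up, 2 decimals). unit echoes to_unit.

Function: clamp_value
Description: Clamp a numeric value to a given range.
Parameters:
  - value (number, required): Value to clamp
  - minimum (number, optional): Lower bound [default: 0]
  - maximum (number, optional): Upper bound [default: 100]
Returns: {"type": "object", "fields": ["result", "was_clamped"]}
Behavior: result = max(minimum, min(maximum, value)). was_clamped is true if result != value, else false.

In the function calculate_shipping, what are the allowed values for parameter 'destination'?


The calculate_shipping spec declares:
  - destination (string, required): Destination country code [values: US, CA, UK, DE, JP, AU, BR, IN]
Allowed values:
US, CA, UK, DE, JP, AU, BR, IN


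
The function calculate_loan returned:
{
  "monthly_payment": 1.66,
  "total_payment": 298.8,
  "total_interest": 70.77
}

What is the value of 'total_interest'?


70.77


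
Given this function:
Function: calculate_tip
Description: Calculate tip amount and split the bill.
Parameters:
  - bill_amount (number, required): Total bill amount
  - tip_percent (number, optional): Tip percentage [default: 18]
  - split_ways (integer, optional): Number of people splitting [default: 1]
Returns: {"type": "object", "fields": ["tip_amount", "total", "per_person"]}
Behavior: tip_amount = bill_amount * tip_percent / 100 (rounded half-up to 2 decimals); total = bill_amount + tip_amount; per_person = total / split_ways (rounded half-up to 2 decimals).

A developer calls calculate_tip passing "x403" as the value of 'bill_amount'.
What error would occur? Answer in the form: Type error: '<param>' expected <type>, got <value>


Spec: 'bill_amount' is declared as number; "x403" is a string.
Type error: 'bill_amount' expected number, got "x403"


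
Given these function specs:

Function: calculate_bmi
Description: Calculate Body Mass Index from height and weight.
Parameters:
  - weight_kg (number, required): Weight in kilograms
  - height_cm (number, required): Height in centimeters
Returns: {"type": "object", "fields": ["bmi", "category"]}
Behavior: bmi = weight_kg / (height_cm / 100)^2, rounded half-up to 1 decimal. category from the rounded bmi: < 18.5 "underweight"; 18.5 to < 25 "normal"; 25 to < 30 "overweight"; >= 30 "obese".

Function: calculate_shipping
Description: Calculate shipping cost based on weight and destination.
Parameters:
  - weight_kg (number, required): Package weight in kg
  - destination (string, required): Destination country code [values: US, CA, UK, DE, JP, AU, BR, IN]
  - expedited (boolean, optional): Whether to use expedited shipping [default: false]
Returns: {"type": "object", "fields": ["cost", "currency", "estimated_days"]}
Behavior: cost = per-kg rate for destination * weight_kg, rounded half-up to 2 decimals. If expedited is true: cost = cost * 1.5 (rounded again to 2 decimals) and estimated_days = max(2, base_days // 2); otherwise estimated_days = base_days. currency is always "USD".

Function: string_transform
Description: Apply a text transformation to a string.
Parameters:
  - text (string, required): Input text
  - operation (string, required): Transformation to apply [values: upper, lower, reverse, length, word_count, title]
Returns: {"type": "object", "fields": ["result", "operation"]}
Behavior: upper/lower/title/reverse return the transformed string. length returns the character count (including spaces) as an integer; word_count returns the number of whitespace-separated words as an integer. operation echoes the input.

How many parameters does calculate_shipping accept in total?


Parameters of calculate_shipping: weight_kg (required), destination (required), expedited (optional)
Total:
3


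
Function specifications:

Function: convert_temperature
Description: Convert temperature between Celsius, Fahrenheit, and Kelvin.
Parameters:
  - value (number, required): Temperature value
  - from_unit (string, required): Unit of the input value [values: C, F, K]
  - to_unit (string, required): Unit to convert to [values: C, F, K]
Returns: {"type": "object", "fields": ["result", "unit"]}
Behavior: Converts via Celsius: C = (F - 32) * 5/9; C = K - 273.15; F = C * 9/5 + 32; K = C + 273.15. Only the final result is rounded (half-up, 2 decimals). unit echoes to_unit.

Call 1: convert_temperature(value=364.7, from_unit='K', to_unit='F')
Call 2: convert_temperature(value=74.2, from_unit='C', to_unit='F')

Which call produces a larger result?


Call 1:
  To C: 364.7 - 273.15 = 91.55
  To F: 91.55 * 9/5 + 32 = 196.79
  Round to 2 decimals: 196.79
  -> 196.79 F
Call 2:
  Input already in C: 74.2
  To F: 74.2 * 9/5 + 32 = 165.56
  Round to 2 decimals: 165.56
  -> 165.56 F
Call 1 (196.79 F)


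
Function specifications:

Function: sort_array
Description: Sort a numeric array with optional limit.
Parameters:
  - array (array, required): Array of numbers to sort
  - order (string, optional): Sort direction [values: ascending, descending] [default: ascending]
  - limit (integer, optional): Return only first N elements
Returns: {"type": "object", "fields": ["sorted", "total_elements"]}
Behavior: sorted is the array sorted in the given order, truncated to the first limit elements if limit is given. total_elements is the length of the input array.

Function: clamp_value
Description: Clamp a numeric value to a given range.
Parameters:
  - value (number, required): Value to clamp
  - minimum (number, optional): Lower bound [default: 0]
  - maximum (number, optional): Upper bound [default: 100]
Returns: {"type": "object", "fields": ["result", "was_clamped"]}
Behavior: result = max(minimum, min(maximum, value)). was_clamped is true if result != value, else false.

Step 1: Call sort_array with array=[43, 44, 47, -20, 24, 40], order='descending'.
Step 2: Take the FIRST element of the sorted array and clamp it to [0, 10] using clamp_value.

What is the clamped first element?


Step 1: sort_array(order=descending)
  sorted: [47, 44, 43, 40, 24, -20]
  -> first element = 47
Step 2: clamp_value(value=47, minimum=0, maximum=10)
  result = max(0, min(10, 47)) = max(0, 10) = 10
  was_clamped = (10 != 47) = true
  -> result = 10
10


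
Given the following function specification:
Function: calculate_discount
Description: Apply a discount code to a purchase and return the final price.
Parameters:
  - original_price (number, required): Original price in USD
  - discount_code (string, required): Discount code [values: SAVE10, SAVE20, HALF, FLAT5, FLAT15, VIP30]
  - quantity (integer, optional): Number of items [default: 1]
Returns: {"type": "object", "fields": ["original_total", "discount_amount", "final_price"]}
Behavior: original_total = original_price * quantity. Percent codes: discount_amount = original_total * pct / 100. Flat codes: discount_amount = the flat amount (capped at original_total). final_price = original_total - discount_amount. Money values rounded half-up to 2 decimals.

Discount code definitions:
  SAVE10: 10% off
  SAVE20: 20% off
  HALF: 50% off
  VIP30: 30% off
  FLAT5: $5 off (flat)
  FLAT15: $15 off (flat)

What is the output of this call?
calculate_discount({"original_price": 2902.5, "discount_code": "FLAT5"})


Defaults applied: quantity=1
original_total = 2902.5 * 1 = 2902.50
FLAT5 = $5 flat: discount_amount = min(5.00, 2902.50) = 5.00
final_price = 2902.50 - 5.00 = 2897.50
Output:
{"original_total": 2902.5, "discount_amount": 5.0, "final_price": 2897.5}


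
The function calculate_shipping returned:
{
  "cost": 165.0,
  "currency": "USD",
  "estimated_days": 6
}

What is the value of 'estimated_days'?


6


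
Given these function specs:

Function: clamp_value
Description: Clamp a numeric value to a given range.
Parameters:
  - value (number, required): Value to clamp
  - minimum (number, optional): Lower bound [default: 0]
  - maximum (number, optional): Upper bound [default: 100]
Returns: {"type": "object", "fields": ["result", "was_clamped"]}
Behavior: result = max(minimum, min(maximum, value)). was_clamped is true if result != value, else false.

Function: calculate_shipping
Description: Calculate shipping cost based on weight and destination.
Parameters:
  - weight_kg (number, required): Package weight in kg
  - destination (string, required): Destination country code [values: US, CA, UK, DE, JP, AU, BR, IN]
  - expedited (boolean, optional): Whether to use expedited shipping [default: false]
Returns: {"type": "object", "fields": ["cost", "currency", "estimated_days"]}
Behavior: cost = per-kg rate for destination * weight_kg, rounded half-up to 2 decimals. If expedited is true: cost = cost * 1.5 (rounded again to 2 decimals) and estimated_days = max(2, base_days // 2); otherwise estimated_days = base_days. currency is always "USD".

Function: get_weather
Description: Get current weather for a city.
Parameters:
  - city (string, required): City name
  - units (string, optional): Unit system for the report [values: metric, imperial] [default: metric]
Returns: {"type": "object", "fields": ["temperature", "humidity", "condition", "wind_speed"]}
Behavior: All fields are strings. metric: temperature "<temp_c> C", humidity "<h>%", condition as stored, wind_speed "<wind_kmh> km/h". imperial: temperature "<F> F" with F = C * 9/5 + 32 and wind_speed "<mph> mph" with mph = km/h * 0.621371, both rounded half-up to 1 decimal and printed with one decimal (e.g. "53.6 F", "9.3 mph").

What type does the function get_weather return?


The get_weather spec declares Returns: {"type": "object", "fields": ["temperature", "humidity", "condition", "wind_speed"]}
Type:
object


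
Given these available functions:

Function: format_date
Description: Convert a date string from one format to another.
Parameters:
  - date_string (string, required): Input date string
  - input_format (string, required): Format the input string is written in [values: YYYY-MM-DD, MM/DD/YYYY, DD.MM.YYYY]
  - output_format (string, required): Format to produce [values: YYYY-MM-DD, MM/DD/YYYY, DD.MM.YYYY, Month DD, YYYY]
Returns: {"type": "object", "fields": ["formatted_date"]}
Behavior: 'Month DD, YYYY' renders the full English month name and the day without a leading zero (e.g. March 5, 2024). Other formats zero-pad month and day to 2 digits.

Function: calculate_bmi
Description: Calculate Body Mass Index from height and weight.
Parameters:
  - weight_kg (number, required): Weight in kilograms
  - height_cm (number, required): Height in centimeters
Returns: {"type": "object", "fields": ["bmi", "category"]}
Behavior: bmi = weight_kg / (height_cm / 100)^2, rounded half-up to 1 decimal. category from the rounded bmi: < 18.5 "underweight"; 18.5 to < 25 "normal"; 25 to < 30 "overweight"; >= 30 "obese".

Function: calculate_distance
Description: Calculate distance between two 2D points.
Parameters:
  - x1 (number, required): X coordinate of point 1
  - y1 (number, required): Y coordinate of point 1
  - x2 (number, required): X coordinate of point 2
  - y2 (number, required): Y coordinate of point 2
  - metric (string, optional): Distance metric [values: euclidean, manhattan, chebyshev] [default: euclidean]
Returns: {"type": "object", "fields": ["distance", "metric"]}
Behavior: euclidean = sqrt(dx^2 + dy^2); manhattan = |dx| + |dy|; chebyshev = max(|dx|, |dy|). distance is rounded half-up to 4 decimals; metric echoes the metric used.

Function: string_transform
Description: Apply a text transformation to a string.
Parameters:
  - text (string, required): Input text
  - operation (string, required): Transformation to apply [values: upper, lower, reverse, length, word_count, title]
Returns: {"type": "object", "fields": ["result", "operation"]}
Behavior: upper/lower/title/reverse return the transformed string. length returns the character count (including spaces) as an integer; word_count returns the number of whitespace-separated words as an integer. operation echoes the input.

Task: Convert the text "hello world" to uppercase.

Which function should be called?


The task needs a function whose description is: Apply a text transformation to a string.
string_transform


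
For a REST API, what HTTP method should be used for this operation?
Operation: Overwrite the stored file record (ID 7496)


GET = read, POST = create, PUT = update/replace, DELETE = remove
This operation is an update/replace.
PUT


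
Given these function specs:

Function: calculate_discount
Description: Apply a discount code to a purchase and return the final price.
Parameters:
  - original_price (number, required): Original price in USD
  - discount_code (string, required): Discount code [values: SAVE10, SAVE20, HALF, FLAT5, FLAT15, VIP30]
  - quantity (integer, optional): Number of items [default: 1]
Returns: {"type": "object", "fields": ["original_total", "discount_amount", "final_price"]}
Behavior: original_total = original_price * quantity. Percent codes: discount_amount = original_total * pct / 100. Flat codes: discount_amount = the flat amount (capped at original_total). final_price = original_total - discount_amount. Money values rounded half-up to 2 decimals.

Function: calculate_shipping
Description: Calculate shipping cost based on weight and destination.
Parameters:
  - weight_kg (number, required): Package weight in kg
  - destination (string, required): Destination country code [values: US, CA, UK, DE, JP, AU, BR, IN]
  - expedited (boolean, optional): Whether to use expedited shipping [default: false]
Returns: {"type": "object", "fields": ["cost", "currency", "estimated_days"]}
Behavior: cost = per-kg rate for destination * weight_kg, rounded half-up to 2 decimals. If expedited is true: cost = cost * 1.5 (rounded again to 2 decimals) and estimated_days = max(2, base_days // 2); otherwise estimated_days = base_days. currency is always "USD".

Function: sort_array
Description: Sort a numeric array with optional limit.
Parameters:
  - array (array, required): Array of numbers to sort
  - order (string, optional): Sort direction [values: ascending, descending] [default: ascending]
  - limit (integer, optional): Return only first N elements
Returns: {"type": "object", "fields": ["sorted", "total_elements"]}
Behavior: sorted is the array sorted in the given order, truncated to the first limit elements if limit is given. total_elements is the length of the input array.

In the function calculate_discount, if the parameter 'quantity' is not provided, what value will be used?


The calculate_discount spec declares:
  - quantity (integer, optional): Number of items [default: 1]
Default:
1
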